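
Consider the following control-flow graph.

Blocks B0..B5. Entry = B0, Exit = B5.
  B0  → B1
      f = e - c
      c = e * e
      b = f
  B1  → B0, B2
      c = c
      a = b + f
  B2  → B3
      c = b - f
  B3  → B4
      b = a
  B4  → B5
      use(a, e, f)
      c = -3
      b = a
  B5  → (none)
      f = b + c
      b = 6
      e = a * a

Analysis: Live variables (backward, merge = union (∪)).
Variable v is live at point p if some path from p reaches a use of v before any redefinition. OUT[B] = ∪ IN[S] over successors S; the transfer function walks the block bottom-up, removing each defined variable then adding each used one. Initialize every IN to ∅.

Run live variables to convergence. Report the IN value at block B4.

Fixpoint table:
  B0: | IN={c, e} | OUT={b, c, e, f}
  B1: | IN={b, c, e, f} | OUT={a, b, c, e, f}
  B2: | IN={a, b, e, f} | OUT={a, e, f}
  B3: | IN={a, e, f} | OUT={a, e, f}
  B4: | IN={a, e, f} | OUT={a, b, c}
  B5: | IN={a, b, c} | OUT={}

Merge at B4: OUT[B4] = IN[B5] = {a, b, c}
Applying B4's transfer function to that OUT value gives IN[B4] (row B4 above).

Answer: {a, e, f}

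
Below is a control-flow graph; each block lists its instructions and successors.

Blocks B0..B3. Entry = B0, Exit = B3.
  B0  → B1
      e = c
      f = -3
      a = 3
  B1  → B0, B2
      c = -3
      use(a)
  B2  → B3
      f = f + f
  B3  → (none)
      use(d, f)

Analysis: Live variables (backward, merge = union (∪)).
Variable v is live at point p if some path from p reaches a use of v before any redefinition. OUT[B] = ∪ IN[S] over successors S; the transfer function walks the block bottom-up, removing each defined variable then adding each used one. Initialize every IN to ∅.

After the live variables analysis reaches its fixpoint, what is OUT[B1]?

Per-block solution:
  B0:  IN={c, d}  OUT={a, d, f}
  B1:  IN={a, d, f}  OUT={c, d, f}
  B2:  IN={d, f}  OUT={d, f}
  B3:  IN={d, f}  OUT={}

Merge at B1: OUT[B1] = IN[B0] ⊔ IN[B2] = {c, d, f}

Answer: {c, d, f}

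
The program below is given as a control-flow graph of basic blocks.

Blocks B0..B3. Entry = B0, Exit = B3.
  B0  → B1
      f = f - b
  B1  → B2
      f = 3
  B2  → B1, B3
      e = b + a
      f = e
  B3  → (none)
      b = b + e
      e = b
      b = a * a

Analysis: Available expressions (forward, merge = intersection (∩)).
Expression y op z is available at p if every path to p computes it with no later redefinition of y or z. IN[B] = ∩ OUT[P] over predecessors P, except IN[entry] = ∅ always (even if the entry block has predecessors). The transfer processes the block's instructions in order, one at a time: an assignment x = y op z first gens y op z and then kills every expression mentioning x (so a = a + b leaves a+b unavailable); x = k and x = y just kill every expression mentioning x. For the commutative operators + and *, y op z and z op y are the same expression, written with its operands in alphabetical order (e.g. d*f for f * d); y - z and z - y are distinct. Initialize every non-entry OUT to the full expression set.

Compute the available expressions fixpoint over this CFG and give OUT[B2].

Answer: {a+b}

Working:
Converged values:
  B0: | IN={} | OUT={}
  B1: | IN={} | OUT={}
  B2: | IN={} | OUT={a+b}
  B3: | IN={a+b} | OUT={a*a}

Merge at B2: IN[B2] = OUT[B1] = {}
Applying B2's transfer function to that IN value gives OUT[B2] (row B2 above).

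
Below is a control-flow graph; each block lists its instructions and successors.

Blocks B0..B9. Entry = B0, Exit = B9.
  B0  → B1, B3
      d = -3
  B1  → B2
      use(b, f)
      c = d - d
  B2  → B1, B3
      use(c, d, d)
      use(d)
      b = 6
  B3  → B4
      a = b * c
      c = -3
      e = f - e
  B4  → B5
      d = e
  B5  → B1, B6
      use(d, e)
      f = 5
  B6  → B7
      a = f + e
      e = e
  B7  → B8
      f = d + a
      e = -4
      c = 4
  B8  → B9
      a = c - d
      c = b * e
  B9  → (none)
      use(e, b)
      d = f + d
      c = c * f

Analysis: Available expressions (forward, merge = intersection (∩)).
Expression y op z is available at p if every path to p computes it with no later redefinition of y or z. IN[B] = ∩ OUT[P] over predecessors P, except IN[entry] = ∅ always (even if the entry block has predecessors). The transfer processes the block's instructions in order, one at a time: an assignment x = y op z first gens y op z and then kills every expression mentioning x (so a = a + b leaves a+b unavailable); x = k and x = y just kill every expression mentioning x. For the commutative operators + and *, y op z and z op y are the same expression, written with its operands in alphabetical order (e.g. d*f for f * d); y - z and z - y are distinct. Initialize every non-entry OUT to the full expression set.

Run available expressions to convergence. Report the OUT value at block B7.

Converged values:
  B0:   IN={}   OUT={}
  B1:   IN={}   OUT={d-d}
  B2:   IN={d-d}   OUT={d-d}
  B3:   IN={}   OUT={}
  B4:   IN={}   OUT={}
  B5:   IN={}   OUT={}
  B6:   IN={}   OUT={}
  B7:   IN={}   OUT={a+d}
  B8:   IN={a+d}   OUT={b*e}
  B9:   IN={b*e}   OUT={b*e}

Merge at B7: IN[B7] = OUT[B6] = {}
Applying B7's transfer function to that IN value gives OUT[B7] (row B7 above).

Answer: {a+d}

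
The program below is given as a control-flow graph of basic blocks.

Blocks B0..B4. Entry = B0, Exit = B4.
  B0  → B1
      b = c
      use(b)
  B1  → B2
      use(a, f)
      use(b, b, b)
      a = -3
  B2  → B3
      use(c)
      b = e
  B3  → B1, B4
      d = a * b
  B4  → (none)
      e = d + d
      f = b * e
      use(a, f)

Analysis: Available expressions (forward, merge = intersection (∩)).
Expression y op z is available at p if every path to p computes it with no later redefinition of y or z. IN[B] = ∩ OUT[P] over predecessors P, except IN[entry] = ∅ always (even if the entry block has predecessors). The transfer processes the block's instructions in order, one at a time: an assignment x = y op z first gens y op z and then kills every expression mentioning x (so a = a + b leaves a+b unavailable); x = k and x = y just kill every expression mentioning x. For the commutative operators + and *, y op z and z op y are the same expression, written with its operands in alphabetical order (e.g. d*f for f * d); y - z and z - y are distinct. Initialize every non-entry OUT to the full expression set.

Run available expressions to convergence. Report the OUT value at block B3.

Answer: {a*b}

Trace:
Fixpoint table:
  B0:  IN={}  OUT={}
  B1:  IN={}  OUT={}
  B2:  IN={}  OUT={}
  B3:  IN={}  OUT={a*b}
  B4:  IN={a*b}  OUT={a*b, b*e, d+d}

Merge at B3: IN[B3] = OUT[B2] = {}
Applying B3's transfer function to that IN value gives OUT[B3] (row B3 above).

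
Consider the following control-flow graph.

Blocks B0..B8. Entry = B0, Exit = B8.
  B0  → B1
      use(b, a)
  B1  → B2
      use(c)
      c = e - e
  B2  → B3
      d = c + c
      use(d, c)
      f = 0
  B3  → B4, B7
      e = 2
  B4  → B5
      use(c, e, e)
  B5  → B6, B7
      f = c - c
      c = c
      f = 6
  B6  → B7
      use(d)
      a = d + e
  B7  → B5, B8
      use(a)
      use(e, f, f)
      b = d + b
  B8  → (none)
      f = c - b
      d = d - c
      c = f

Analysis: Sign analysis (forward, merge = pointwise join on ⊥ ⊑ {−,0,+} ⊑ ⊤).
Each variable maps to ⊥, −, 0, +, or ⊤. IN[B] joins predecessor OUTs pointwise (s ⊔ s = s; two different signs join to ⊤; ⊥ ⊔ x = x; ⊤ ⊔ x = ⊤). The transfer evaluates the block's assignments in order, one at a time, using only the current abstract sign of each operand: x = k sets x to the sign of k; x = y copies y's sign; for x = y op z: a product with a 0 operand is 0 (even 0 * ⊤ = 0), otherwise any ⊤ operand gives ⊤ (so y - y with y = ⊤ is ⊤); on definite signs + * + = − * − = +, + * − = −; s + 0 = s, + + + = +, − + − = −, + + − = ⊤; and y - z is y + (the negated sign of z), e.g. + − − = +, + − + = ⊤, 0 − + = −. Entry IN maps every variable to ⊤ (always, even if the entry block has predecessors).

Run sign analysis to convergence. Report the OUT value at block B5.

Fixpoint table:
  B0:   IN=(all ⊤)   OUT=(all ⊤)
  B1:   IN=(all ⊤)   OUT=(all ⊤)
  B2:   IN=(all ⊤)   OUT={f:0; rest ⊤}
  B3:   IN={f:0; rest ⊤}   OUT={e:+, f:0; rest ⊤}
  B4:   IN={e:+, f:0; rest ⊤}   OUT={e:+, f:0; rest ⊤}
  B5:   IN={e:+; rest ⊤}   OUT={e:+, f:+; rest ⊤}
  B6:   IN={e:+, f:+; rest ⊤}   OUT={e:+, f:+; rest ⊤}
  B7:   IN={e:+; rest ⊤}   OUT={e:+; rest ⊤}
  B8:   IN={e:+; rest ⊤}   OUT={e:+; rest ⊤}

Merge at B5: IN[B5] = OUT[B4] ⊔ OUT[B7] = {a: ⊤, b: ⊤, c: ⊤, d: ⊤, e: +, f: ⊤}
Applying B5's transfer function to that IN value gives OUT[B5] (row B5 above).

Answer: {a: ⊤, b: ⊤, c: ⊤, d: ⊤, e: +, f: +}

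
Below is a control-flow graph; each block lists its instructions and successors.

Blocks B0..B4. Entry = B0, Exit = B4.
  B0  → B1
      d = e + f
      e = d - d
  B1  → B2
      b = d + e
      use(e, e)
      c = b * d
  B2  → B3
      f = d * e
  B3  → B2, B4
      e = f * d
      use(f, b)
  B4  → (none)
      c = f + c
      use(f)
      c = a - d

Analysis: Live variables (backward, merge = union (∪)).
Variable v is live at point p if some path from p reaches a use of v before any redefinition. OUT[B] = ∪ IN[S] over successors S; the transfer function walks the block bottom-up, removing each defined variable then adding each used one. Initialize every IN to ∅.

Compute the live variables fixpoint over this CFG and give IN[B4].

Answer: {a, c, d, f}

Derivation:
Fixpoint table:
  B0:   IN={a, e, f}   OUT={a, d, e}
  B1:   IN={a, d, e}   OUT={a, b, c, d, e}
  B2:   IN={a, b, c, d, e}   OUT={a, b, c, d, f}
  B3:   IN={a, b, c, d, f}   OUT={a, b, c, d, e, f}
  B4:   IN={a, c, d, f}   OUT={}

B4 is the boundary node: OUT[B4] = {}
Applying B4's transfer function to that OUT value gives IN[B4] (row B4 above).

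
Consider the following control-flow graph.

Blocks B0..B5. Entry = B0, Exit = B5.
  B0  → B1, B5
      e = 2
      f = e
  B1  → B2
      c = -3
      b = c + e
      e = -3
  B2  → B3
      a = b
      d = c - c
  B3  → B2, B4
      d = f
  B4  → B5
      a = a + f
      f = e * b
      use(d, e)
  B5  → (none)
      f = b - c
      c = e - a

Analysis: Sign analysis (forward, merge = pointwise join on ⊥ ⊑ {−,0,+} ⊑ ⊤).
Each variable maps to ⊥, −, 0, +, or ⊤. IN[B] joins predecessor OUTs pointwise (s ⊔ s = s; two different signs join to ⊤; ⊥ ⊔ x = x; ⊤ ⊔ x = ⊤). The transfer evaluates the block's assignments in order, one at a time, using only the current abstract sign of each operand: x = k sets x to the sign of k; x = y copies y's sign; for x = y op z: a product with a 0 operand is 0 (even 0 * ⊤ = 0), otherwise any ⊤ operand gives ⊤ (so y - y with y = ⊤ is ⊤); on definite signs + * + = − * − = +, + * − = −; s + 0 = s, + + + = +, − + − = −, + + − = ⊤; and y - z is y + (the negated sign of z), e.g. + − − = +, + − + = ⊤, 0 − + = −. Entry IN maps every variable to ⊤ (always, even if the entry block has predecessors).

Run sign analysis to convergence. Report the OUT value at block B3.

Per-block solution:
  B0:  IN=(all ⊤)  OUT={e:+, f:+; rest ⊤}
  B1:  IN={e:+, f:+; rest ⊤}  OUT={c:-, e:-, f:+; rest ⊤}
  B2:  IN={c:-, e:-, f:+; rest ⊤}  OUT={c:-, e:-, f:+; rest ⊤}
  B3:  IN={c:-, e:-, f:+; rest ⊤}  OUT={c:-, d:+, e:-, f:+; rest ⊤}
  B4:  IN={c:-, d:+, e:-, f:+; rest ⊤}  OUT={c:-, d:+, e:-; rest ⊤}
  B5:  IN=(all ⊤)  OUT=(all ⊤)

Merge at B3: IN[B3] = OUT[B2] = {a: ⊤, b: ⊤, c: -, d: ⊤, e: -, f: +}
Applying B3's transfer function to that IN value gives OUT[B3] (row B3 above).

Answer: {a: ⊤, b: ⊤, c: -, d: +, e: -, f: +}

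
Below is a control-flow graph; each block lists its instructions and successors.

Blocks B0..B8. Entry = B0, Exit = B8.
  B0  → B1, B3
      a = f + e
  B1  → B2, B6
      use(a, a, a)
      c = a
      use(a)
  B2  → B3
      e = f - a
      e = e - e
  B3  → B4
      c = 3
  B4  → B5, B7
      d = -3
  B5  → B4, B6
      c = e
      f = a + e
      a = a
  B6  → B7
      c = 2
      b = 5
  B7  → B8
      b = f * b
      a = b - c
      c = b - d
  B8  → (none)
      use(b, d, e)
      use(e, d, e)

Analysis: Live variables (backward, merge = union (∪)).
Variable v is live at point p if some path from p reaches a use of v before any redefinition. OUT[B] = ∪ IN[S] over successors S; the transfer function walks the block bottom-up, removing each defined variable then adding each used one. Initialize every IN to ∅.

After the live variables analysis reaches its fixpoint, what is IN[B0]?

Answer: {b, d, e, f}

Trace:
Per-block solution:
  B0:   IN={b, d, e, f}   OUT={a, b, d, e, f}
  B1:   IN={a, b, d, e, f}   OUT={a, b, d, e, f}
  B2:   IN={a, b, f}   OUT={a, b, e, f}
  B3:   IN={a, b, e, f}   OUT={a, b, c, e, f}
  B4:   IN={a, b, c, e, f}   OUT={a, b, c, d, e, f}
  B5:   IN={a, b, d, e}   OUT={a, b, c, d, e, f}
  B6:   IN={d, e, f}   OUT={b, c, d, e, f}
  B7:   IN={b, c, d, e, f}   OUT={b, d, e}
  B8:   IN={b, d, e}   OUT={}

Merge at B0: OUT[B0] = IN[B1] ⊔ IN[B3] = {a, b, d, e, f}
Applying B0's transfer function to that OUT value gives IN[B0] (row B0 above).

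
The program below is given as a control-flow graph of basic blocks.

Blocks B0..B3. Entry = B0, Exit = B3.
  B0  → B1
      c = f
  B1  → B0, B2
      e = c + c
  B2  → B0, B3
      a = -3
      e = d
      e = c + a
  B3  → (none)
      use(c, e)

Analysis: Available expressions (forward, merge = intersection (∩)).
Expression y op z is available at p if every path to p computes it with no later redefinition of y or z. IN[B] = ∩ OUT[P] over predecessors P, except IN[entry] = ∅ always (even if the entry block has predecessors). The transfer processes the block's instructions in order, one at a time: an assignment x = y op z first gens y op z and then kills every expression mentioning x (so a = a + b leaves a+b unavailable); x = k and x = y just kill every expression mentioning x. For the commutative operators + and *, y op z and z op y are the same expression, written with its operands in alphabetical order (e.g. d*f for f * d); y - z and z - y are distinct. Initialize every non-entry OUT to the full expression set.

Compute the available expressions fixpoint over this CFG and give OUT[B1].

Fixpoint table:
  B0: | IN={} | OUT={}
  B1: | IN={} | OUT={c+c}
  B2: | IN={c+c} | OUT={a+c, c+c}
  B3: | IN={a+c, c+c} | OUT={a+c, c+c}

Merge at B1: IN[B1] = OUT[B0] = {}
Applying B1's transfer function to that IN value gives OUT[B1] (row B1 above).

Answer: {c+c}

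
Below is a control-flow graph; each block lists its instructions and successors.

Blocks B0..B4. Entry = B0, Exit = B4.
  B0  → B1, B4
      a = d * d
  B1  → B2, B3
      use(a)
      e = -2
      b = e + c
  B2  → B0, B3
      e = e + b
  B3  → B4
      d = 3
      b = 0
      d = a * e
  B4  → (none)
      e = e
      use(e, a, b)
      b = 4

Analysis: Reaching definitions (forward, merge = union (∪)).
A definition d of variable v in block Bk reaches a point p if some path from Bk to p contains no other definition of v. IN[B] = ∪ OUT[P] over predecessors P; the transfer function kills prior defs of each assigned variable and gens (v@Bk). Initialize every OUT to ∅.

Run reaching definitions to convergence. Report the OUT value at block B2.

Answer: {a@B0, b@B1, e@B2}

Derivation:
Per-block solution:
  B0: | IN={a@B0, b@B1, e@B2} | OUT={a@B0, b@B1, e@B2}
  B1: | IN={a@B0, b@B1, e@B2} | OUT={a@B0, b@B1, e@B1}
  B2: | IN={a@B0, b@B1, e@B1} | OUT={a@B0, b@B1, e@B2}
  B3: | IN={a@B0, b@B1, e@B1, e@B2} | OUT={a@B0, b@B3, d@B3, e@B1, e@B2}
  B4: | IN={a@B0, b@B1, b@B3, d@B3, e@B1, e@B2} | OUT={a@B0, b@B4, d@B3, e@B4}

Merge at B2: IN[B2] = OUT[B1] = {a@B0, b@B1, e@B1}
Applying B2's transfer function to that IN value gives OUT[B2] (row B2 above).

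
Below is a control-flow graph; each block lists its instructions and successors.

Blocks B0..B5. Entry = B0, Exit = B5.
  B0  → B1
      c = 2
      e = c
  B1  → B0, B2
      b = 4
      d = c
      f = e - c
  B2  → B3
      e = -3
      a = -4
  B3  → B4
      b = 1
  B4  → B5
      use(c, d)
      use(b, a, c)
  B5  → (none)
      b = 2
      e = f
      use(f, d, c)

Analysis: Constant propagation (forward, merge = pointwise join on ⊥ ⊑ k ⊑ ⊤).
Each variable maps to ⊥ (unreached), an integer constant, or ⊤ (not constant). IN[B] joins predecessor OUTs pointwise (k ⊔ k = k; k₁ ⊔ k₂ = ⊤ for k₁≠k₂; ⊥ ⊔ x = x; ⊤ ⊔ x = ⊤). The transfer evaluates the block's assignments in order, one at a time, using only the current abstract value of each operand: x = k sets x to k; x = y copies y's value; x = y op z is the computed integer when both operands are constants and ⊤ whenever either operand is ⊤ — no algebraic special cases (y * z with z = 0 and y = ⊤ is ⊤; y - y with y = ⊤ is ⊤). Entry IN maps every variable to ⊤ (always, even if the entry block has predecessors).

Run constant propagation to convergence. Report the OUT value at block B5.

Answer: {a: -4, b: 2, c: 2, d: 2, e: 0, f: 0}

Derivation:
Converged values:
  B0: | IN=(all ⊤) | OUT={c:2, e:2; rest ⊤}
  B1: | IN={c:2, e:2; rest ⊤} | OUT={b:4, c:2, d:2, e:2, f:0; rest ⊤}
  B2: | IN={b:4, c:2, d:2, e:2, f:0; rest ⊤} | OUT={a:-4, b:4, c:2, d:2, e:-3, f:0; rest ⊤}
  B3: | IN={a:-4, b:4, c:2, d:2, e:-3, f:0; rest ⊤} | OUT={a:-4, b:1, c:2, d:2, e:-3, f:0; rest ⊤}
  B4: | IN={a:-4, b:1, c:2, d:2, e:-3, f:0; rest ⊤} | OUT={a:-4, b:1, c:2, d:2, e:-3, f:0; rest ⊤}
  B5: | IN={a:-4, b:1, c:2, d:2, e:-3, f:0; rest ⊤} | OUT={a:-4, b:2, c:2, d:2, e:0, f:0; rest ⊤}

Merge at B5: IN[B5] = OUT[B4] = {a: -4, b: 1, c: 2, d: 2, e: -3, f: 0}
Applying B5's transfer function to that IN value gives OUT[B5] (row B5 above).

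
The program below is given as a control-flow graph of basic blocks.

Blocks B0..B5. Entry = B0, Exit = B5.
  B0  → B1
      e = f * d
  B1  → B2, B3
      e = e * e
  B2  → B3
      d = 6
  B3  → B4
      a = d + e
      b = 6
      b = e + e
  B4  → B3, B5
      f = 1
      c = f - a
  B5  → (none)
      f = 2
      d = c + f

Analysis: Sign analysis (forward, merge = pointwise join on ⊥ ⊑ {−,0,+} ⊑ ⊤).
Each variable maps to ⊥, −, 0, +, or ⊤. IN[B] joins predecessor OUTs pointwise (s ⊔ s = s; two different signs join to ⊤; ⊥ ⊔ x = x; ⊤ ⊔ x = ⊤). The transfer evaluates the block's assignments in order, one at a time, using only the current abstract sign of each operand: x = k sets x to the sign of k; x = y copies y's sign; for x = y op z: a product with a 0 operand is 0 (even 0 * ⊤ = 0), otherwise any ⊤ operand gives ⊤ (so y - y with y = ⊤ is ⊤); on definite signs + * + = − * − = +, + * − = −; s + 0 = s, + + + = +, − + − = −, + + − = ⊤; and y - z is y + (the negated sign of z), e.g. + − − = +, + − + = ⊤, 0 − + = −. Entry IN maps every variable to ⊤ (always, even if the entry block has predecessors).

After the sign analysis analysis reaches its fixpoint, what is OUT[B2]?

Per-block solution:
  B0: | IN=(all ⊤) | OUT=(all ⊤)
  B1: | IN=(all ⊤) | OUT=(all ⊤)
  B2: | IN=(all ⊤) | OUT={d:+; rest ⊤}
  B3: | IN=(all ⊤) | OUT=(all ⊤)
  B4: | IN=(all ⊤) | OUT={f:+; rest ⊤}
  B5: | IN={f:+; rest ⊤} | OUT={f:+; rest ⊤}

Merge at B2: IN[B2] = OUT[B1] = {a: ⊤, b: ⊤, c: ⊤, d: ⊤, e: ⊤, f: ⊤}
Applying B2's transfer function to that IN value gives OUT[B2] (row B2 above).

Answer: {a: ⊤, b: ⊤, c: ⊤, d: +, e: ⊤, f: ⊤}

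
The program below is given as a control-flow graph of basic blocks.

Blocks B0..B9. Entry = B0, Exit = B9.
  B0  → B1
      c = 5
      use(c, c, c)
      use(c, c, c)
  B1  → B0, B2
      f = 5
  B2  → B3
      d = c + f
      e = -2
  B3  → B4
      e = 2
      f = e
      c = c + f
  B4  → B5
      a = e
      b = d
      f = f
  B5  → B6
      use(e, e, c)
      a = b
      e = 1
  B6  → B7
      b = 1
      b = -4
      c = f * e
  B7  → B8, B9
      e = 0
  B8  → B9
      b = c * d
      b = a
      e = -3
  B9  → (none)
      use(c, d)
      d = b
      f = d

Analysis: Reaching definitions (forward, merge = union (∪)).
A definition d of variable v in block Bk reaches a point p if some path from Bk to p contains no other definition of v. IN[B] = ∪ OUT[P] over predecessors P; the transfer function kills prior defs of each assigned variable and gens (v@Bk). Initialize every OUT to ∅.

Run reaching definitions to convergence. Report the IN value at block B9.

Answer: {a@B5, b@B6, b@B8, c@B6, d@B2, e@B7, e@B8, f@B4}

Derivation:
Converged values:
  B0:  IN={c@B0, f@B1}  OUT={c@B0, f@B1}
  B1:  IN={c@B0, f@B1}  OUT={c@B0, f@B1}
  B2:  IN={c@B0, f@B1}  OUT={c@B0, d@B2, e@B2, f@B1}
  B3:  IN={c@B0, d@B2, e@B2, f@B1}  OUT={c@B3, d@B2, e@B3, f@B3}
  B4:  IN={c@B3, d@B2, e@B3, f@B3}  OUT={a@B4, b@B4, c@B3, d@B2, e@B3, f@B4}
  B5:  IN={a@B4, b@B4, c@B3, d@B2, e@B3, f@B4}  OUT={a@B5, b@B4, c@B3, d@B2, e@B5, f@B4}
  B6:  IN={a@B5, b@B4, c@B3, d@B2, e@B5, f@B4}  OUT={a@B5, b@B6, c@B6, d@B2, e@B5, f@B4}
  B7:  IN={a@B5, b@B6, c@B6, d@B2, e@B5, f@B4}  OUT={a@B5, b@B6, c@B6, d@B2, e@B7, f@B4}
  B8:  IN={a@B5, b@B6, c@B6, d@B2, e@B7, f@B4}  OUT={a@B5, b@B8, c@B6, d@B2, e@B8, f@B4}
  B9:  IN={a@B5, b@B6, b@B8, c@B6, d@B2, e@B7, e@B8, f@B4}  OUT={a@B5, b@B6, b@B8, c@B6, d@B9, e@B7, e@B8, f@B9}

Merge at B9: IN[B9] = OUT[B7] ⊔ OUT[B8] = {a@B5, b@B6, b@B8, c@B6, d@B2, e@B7, e@B8, f@B4}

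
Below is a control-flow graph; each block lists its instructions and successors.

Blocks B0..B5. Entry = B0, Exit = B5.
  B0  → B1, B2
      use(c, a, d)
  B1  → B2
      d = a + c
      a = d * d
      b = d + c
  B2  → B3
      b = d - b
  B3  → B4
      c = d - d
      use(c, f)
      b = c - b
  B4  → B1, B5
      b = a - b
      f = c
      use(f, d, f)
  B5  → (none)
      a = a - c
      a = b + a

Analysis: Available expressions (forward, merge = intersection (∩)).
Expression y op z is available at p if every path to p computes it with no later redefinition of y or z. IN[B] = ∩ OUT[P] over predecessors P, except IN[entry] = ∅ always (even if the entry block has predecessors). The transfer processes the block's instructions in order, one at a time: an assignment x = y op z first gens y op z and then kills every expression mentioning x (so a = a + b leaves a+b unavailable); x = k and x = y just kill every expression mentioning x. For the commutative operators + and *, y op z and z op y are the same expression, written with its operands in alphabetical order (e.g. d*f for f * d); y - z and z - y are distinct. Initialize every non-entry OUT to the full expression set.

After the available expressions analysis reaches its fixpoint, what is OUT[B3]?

Answer: {d-d}

Trace:
Per-block solution:
  B0: | IN={} | OUT={}
  B1: | IN={} | OUT={c+d, d*d}
  B2: | IN={} | OUT={}
  B3: | IN={} | OUT={d-d}
  B4: | IN={d-d} | OUT={d-d}
  B5: | IN={d-d} | OUT={d-d}

Merge at B3: IN[B3] = OUT[B2] = {}
Applying B3's transfer function to that IN value gives OUT[B3] (row B3 above).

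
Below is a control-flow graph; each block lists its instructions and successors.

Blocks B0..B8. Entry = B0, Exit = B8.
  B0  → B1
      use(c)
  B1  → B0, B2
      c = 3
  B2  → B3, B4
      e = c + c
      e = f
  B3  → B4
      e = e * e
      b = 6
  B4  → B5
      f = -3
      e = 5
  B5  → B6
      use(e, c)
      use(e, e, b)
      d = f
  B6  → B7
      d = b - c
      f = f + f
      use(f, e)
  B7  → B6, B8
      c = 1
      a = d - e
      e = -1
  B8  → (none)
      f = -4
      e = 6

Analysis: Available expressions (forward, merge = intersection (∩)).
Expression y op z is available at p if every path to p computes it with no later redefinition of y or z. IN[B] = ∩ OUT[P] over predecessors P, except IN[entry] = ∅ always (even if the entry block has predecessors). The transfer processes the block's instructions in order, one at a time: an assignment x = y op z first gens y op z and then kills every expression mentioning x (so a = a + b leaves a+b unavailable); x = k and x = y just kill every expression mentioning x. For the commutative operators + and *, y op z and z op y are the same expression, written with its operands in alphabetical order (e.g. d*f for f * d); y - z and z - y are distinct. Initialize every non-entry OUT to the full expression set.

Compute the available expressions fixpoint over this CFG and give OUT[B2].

Answer: {c+c}

Working:
Converged values:
  B0:   IN={}   OUT={}
  B1:   IN={}   OUT={}
  B2:   IN={}   OUT={c+c}
  B3:   IN={c+c}   OUT={c+c}
  B4:   IN={c+c}   OUT={c+c}
  B5:   IN={c+c}   OUT={c+c}
  B6:   IN={}   OUT={b-c}
  B7:   IN={b-c}   OUT={}
  B8:   IN={}   OUT={}

Merge at B2: IN[B2] = OUT[B1] = {}
Applying B2's transfer function to that IN value gives OUT[B2] (row B2 above).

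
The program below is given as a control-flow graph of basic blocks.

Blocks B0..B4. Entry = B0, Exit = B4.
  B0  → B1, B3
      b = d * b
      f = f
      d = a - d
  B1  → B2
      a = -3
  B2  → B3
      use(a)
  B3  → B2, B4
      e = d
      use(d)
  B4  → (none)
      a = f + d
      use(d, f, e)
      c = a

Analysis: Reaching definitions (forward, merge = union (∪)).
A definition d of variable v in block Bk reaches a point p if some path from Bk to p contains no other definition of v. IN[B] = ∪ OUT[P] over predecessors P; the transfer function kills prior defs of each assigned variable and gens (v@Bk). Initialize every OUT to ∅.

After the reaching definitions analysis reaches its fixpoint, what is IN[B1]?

Fixpoint table:
  B0: | IN={} | OUT={b@B0, d@B0, f@B0}
  B1: | IN={b@B0, d@B0, f@B0} | OUT={a@B1, b@B0, d@B0, f@B0}
  B2: | IN={a@B1, b@B0, d@B0, e@B3, f@B0} | OUT={a@B1, b@B0, d@B0, e@B3, f@B0}
  B3: | IN={a@B1, b@B0, d@B0, e@B3, f@B0} | OUT={a@B1, b@B0, d@B0, e@B3, f@B0}
  B4: | IN={a@B1, b@B0, d@B0, e@B3, f@B0} | OUT={a@B4, b@B0, c@B4, d@B0, e@B3, f@B0}

Merge at B1: IN[B1] = OUT[B0] = {b@B0, d@B0, f@B0}

Answer: {b@B0, d@B0, f@B0}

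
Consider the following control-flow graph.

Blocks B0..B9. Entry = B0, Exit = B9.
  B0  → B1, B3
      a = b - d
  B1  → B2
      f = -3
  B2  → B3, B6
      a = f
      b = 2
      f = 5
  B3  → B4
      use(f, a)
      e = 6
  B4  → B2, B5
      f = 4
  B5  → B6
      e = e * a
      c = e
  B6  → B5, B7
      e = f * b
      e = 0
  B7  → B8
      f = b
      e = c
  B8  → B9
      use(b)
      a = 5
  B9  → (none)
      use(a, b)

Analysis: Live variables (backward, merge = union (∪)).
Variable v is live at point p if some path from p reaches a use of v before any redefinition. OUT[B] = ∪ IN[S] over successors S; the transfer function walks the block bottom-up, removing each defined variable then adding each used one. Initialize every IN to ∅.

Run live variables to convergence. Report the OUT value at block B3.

Per-block solution:
  B0:   IN={b, c, d, f}   OUT={a, b, c, f}
  B1:   IN={c}   OUT={c, f}
  B2:   IN={c, f}   OUT={a, b, c, f}
  B3:   IN={a, b, c, f}   OUT={a, b, c, e}
  B4:   IN={a, b, c, e}   OUT={a, b, c, e, f}
  B5:   IN={a, b, e, f}   OUT={a, b, c, f}
  B6:   IN={a, b, c, f}   OUT={a, b, c, e, f}
  B7:   IN={b, c}   OUT={b}
  B8:   IN={b}   OUT={a, b}
  B9:   IN={a, b}   OUT={}

Merge at B3: OUT[B3] = IN[B4] = {a, b, c, e}

Answer: {a, b, c, e}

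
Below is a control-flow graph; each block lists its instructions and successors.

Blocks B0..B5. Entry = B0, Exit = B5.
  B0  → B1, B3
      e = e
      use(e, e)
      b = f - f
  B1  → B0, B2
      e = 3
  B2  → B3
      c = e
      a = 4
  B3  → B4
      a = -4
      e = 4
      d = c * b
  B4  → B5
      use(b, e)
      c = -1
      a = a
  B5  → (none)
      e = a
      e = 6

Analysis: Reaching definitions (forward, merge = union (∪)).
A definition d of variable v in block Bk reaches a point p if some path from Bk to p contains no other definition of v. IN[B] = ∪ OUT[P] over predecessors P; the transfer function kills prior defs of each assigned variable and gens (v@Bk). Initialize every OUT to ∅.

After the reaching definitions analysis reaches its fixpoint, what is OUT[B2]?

Answer: {a@B2, b@B0, c@B2, e@B1}

Derivation:
Per-block solution:
  B0:  IN={b@B0, e@B1}  OUT={b@B0, e@B0}
  B1:  IN={b@B0, e@B0}  OUT={b@B0, e@B1}
  B2:  IN={b@B0, e@B1}  OUT={a@B2, b@B0, c@B2, e@B1}
  B3:  IN={a@B2, b@B0, c@B2, e@B0, e@B1}  OUT={a@B3, b@B0, c@B2, d@B3, e@B3}
  B4:  IN={a@B3, b@B0, c@B2, d@B3, e@B3}  OUT={a@B4, b@B0, c@B4, d@B3, e@B3}
  B5:  IN={a@B4, b@B0, c@B4, d@B3, e@B3}  OUT={a@B4, b@B0, c@B4, d@B3, e@B5}

Merge at B2: IN[B2] = OUT[B1] = {b@B0, e@B1}
Applying B2's transfer function to that IN value gives OUT[B2] (row B2 above).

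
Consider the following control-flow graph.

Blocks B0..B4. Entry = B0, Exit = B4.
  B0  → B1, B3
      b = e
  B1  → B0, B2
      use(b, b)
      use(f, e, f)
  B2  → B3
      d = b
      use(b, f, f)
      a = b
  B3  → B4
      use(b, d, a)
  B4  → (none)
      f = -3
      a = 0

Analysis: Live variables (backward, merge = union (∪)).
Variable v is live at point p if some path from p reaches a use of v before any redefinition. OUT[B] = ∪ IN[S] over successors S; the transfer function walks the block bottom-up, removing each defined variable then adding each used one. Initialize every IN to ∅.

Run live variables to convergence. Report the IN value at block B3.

Per-block solution:
  B0:  IN={a, d, e, f}  OUT={a, b, d, e, f}
  B1:  IN={a, b, d, e, f}  OUT={a, b, d, e, f}
  B2:  IN={b, f}  OUT={a, b, d}
  B3:  IN={a, b, d}  OUT={}
  B4:  IN={}  OUT={}

Merge at B3: OUT[B3] = IN[B4] = {}
Applying B3's transfer function to that OUT value gives IN[B3] (row B3 above).

Answer: {a, b, d}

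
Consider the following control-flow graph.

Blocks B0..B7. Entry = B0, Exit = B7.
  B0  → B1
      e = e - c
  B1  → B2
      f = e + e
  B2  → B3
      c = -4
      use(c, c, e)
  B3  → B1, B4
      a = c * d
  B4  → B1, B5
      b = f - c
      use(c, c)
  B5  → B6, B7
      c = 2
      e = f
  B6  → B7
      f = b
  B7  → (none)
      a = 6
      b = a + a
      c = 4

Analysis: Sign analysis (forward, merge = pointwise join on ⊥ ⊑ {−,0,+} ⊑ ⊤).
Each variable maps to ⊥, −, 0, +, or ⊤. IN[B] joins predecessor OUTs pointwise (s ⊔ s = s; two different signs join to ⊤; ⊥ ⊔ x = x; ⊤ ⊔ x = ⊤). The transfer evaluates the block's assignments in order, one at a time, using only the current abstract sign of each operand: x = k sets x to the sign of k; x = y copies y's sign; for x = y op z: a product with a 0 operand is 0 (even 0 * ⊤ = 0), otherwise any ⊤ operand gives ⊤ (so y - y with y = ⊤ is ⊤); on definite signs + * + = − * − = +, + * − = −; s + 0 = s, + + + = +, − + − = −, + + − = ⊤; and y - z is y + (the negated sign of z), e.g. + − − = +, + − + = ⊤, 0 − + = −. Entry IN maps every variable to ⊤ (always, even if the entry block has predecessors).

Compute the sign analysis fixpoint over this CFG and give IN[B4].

Answer: {a: ⊤, b: ⊤, c: -, d: ⊤, e: ⊤, f: ⊤}

Trace:
Per-block solution:
  B0:  IN=(all ⊤)  OUT=(all ⊤)
  B1:  IN=(all ⊤)  OUT=(all ⊤)
  B2:  IN=(all ⊤)  OUT={c:-; rest ⊤}
  B3:  IN={c:-; rest ⊤}  OUT={c:-; rest ⊤}
  B4:  IN={c:-; rest ⊤}  OUT={c:-; rest ⊤}
  B5:  IN={c:-; rest ⊤}  OUT={c:+; rest ⊤}
  B6:  IN={c:+; rest ⊤}  OUT={c:+; rest ⊤}
  B7:  IN={c:+; rest ⊤}  OUT={a:+, b:+, c:+; rest ⊤}

Merge at B4: IN[B4] = OUT[B3] = {a: ⊤, b: ⊤, c: -, d: ⊤, e: ⊤, f: ⊤}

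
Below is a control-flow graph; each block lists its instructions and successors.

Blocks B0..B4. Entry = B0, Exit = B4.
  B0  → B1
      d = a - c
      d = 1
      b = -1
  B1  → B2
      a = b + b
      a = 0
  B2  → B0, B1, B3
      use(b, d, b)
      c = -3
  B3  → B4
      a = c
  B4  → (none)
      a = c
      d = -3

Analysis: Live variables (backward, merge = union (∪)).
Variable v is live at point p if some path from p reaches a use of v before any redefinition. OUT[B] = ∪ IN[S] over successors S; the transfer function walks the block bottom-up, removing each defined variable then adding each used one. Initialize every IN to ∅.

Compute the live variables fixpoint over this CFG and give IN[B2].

Answer: {a, b, d}

Trace:
Fixpoint table:
  B0: | IN={a, c} | OUT={b, d}
  B1: | IN={b, d} | OUT={a, b, d}
  B2: | IN={a, b, d} | OUT={a, b, c, d}
  B3: | IN={c} | OUT={c}
  B4: | IN={c} | OUT={}

Merge at B2: OUT[B2] = IN[B0] ⊔ IN[B1] ⊔ IN[B3] = {a, b, c, d}
Applying B2's transfer function to that OUT value gives IN[B2] (row B2 above).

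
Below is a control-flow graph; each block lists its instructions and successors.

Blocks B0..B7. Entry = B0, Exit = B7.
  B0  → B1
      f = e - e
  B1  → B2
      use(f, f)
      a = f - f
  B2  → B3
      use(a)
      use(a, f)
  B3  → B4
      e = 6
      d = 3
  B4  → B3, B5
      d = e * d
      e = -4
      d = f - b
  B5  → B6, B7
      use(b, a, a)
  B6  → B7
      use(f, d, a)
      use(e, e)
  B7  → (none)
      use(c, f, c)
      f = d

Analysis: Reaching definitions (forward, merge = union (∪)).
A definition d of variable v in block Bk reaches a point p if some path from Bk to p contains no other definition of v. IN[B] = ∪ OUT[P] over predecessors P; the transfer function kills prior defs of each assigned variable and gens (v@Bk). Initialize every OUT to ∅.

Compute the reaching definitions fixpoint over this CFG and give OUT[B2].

Answer: {a@B1, f@B0}

Trace:
Converged values:
  B0: | IN={} | OUT={f@B0}
  B1: | IN={f@B0} | OUT={a@B1, f@B0}
  B2: | IN={a@B1, f@B0} | OUT={a@B1, f@B0}
  B3: | IN={a@B1, d@B4, e@B4, f@B0} | OUT={a@B1, d@B3, e@B3, f@B0}
  B4: | IN={a@B1, d@B3, e@B3, f@B0} | OUT={a@B1, d@B4, e@B4, f@B0}
  B5: | IN={a@B1, d@B4, e@B4, f@B0} | OUT={a@B1, d@B4, e@B4, f@B0}
  B6: | IN={a@B1, d@B4, e@B4, f@B0} | OUT={a@B1, d@B4, e@B4, f@B0}
  B7: | IN={a@B1, d@B4, e@B4, f@B0} | OUT={a@B1, d@B4, e@B4, f@B7}

Merge at B2: IN[B2] = OUT[B1] = {a@B1, f@B0}
Applying B2's transfer function to that IN value gives OUT[B2] (row B2 above).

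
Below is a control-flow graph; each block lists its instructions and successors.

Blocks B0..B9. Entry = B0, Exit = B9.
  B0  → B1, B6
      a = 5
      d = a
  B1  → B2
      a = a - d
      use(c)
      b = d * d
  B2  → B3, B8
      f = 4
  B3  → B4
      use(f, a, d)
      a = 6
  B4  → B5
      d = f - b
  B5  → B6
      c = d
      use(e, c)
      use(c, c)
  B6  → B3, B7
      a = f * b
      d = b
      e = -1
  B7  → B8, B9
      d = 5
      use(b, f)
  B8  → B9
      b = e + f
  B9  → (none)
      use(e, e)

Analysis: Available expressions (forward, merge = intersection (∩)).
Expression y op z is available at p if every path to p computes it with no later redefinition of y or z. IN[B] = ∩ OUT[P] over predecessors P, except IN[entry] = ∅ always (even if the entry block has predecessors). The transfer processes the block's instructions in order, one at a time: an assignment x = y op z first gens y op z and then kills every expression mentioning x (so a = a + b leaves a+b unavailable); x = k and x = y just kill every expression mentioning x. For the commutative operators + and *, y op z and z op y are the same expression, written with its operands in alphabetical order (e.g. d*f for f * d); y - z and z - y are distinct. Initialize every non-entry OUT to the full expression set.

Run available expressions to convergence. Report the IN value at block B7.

Answer: {b*f}

Trace:
Converged values:
  B0:  IN={}  OUT={}
  B1:  IN={}  OUT={d*d}
  B2:  IN={d*d}  OUT={d*d}
  B3:  IN={}  OUT={}
  B4:  IN={}  OUT={f-b}
  B5:  IN={f-b}  OUT={f-b}
  B6:  IN={}  OUT={b*f}
  B7:  IN={b*f}  OUT={b*f}
  B8:  IN={}  OUT={e+f}
  B9:  IN={}  OUT={}

Merge at B7: IN[B7] = OUT[B6] = {b*f}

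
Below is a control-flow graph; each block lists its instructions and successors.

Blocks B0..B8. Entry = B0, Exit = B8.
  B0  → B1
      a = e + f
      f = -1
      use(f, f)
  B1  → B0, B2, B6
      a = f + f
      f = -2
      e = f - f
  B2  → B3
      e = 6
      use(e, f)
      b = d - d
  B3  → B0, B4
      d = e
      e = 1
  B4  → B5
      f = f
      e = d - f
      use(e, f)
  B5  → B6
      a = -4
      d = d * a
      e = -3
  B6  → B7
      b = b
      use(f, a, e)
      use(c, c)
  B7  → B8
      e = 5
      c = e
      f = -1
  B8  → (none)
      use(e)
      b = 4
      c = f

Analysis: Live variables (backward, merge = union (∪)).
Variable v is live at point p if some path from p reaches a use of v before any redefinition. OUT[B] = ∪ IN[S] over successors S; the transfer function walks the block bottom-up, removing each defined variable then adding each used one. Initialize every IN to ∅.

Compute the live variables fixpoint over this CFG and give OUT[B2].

Answer: {b, c, e, f}

Working:
Converged values:
  B0: | IN={b, c, d, e, f} | OUT={b, c, d, f}
  B1: | IN={b, c, d, f} | OUT={a, b, c, d, e, f}
  B2: | IN={c, d, f} | OUT={b, c, e, f}
  B3: | IN={b, c, e, f} | OUT={b, c, d, e, f}
  B4: | IN={b, c, d, f} | OUT={b, c, d, f}
  B5: | IN={b, c, d, f} | OUT={a, b, c, e, f}
  B6: | IN={a, b, c, e, f} | OUT={}
  B7: | IN={} | OUT={e, f}
  B8: | IN={e, f} | OUT={}

Merge at B2: OUT[B2] = IN[B3] = {b, c, e, f}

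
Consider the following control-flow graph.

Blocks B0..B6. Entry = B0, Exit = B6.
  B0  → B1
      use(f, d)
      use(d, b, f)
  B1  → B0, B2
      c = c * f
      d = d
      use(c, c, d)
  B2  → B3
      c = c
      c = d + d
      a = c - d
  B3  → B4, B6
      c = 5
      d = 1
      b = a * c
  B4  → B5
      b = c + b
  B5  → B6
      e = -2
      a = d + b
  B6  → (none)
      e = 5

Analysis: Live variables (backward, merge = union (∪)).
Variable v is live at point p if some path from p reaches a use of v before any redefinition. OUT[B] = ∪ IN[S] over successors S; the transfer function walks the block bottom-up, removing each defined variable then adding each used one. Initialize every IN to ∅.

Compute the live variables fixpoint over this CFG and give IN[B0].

Answer: {b, c, d, f}

Working:
Per-block solution:
  B0:  IN={b, c, d, f}  OUT={b, c, d, f}
  B1:  IN={b, c, d, f}  OUT={b, c, d, f}
  B2:  IN={c, d}  OUT={a}
  B3:  IN={a}  OUT={b, c, d}
  B4:  IN={b, c, d}  OUT={b, d}
  B5:  IN={b, d}  OUT={}
  B6:  IN={}  OUT={}

Merge at B0: OUT[B0] = IN[B1] = {b, c, d, f}
Applying B0's transfer function to that OUT value gives IN[B0] (row B0 above).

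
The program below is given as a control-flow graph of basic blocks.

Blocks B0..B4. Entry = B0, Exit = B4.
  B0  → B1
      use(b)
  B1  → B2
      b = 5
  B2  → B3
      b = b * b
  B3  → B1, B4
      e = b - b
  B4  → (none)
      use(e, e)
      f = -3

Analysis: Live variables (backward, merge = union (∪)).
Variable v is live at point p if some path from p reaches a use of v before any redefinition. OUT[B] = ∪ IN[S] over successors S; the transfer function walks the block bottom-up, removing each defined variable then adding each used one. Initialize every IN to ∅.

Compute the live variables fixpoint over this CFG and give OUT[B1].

Answer: {b}

Working:
Fixpoint table:
  B0: | IN={b} | OUT={}
  B1: | IN={} | OUT={b}
  B2: | IN={b} | OUT={b}
  B3: | IN={b} | OUT={e}
  B4: | IN={e} | OUT={}

Merge at B1: OUT[B1] = IN[B2] = {b}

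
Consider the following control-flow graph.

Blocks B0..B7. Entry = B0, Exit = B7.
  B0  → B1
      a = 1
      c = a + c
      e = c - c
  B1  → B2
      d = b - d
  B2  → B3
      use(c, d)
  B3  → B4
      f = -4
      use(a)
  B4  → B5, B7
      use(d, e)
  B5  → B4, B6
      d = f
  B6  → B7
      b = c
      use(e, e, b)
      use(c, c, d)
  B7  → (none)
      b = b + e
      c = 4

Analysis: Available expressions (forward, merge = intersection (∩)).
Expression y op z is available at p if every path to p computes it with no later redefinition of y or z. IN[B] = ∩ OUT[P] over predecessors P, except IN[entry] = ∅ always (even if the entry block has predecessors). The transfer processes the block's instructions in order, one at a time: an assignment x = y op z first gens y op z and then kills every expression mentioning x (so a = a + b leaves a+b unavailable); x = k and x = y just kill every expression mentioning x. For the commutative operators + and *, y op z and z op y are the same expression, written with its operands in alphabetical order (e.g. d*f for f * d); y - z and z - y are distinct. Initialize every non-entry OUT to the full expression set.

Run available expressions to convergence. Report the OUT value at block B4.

Answer: {c-c}

Derivation:
Per-block solution:
  B0:   IN={}   OUT={c-c}
  B1:   IN={c-c}   OUT={c-c}
  B2:   IN={c-c}   OUT={c-c}
  B3:   IN={c-c}   OUT={c-c}
  B4:   IN={c-c}   OUT={c-c}
  B5:   IN={c-c}   OUT={c-c}
  B6:   IN={c-c}   OUT={c-c}
  B7:   IN={c-c}   OUT={}

Merge at B4: IN[B4] = OUT[B3] ∩ OUT[B5] = {c-c}
Applying B4's transfer function to that IN value gives OUT[B4] (row B4 above).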